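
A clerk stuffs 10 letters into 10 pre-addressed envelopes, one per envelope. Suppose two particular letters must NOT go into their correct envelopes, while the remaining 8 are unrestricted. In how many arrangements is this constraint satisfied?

Inclusion-exclusion on the 2 forbidden self-matches:
Σ_{j=0}^{2} (-1)^j C(2,j)(10-j)!
= C(2,0)·10! - C(2,1)·9! + C(2,2)·8!
= 3628800 - 725760 + 40320
= 2943360

2943360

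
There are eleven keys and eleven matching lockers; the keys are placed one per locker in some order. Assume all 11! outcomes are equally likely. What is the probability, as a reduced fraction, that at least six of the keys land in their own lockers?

5921/9979200

Favorable outcomes: Σ_{i≥6} C(11,i)·!(11-i) = 462·44 + 330·9 + 165·2 + 55·1 + 11·0 + 1·1 = 23684.
Total outcomes: 11! = 39916800.
Probability = 23684/39916800 = 5921/9979200.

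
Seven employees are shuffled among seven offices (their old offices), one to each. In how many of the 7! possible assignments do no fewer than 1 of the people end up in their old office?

3186

Sum C(7,i)·!(7-i) for i = 1..7:
  i=1: C(7,1)·!6 = 7·265 = 1855
  i=2: C(7,2)·!5 = 21·44 = 924
  i=3: C(7,3)·!4 = 35·9 = 315
  i=4: C(7,4)·!3 = 35·2 = 70
  i=5: C(7,5)·!2 = 21·1 = 21
  i=6: C(7,6)·!1 = 7·0 = 0
  i=7: C(7,7)·!0 = 1·1 = 1
Total = 3186.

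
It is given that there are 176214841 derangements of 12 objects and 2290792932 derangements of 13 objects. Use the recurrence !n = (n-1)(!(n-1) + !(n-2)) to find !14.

!14 = (14-1)·(!13 + !12) = 13·(2290792932 + 176214841) = 13·2467007773 = 32071101049.

32071101049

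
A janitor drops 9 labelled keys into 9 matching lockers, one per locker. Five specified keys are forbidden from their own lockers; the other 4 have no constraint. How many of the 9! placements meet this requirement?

205056

Let A_j be the event that the j-th constrained one is fixed. By inclusion-exclusion over the 5 events:
Σ_{j=0}^{5} (-1)^j C(5,j)(9-j)!
= C(5,0)·9! - C(5,1)·8! + C(5,2)·7! - C(5,3)·6! + C(5,4)·5! - C(5,5)·4!
= 362880 - 201600 + 50400 - 7200 + 600 - 24
= 205056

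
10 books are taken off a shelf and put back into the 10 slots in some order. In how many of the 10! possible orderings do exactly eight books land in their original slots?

Choose which 8 of the 10 are fixed: C(10,8) = 45.
The remaining 2 must be deranged: !2 = 1.
Total: 45 × 1 = 45.

45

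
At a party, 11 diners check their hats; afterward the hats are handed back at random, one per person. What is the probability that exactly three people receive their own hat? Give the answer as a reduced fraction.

Favorable outcomes: C(11,3)·!8 = 165·14833 = 2447445.
Total outcomes: 11! = 39916800.
Probability = 2447445/39916800 = 2119/34560.

2119/34560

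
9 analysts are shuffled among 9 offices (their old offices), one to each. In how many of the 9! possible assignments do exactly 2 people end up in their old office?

66744

Pick the 2 fixed positions: C(9,2) = 36 ways.
The other 7 form a derangement: !7 = 1854.
Total: 36 × 1854 = 66744.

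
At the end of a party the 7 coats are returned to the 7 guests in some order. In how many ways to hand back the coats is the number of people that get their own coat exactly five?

Choose which 5 of the 7 are fixed: C(7,5) = 21.
The remaining 2 must be deranged: !2 = 1.
Total: 21 × 1 = 21.

21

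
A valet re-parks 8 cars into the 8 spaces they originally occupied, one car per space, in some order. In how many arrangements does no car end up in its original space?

14833

By inclusion-exclusion, !8 = Σ (-1)^k · 8!/k! for k=0..8
= 8! - 8!/1! + 8!/2! - 8!/3! + 8!/4! - 8!/5! + 8!/6! - 8!/7! + 8!/8!
= 40320 - 40320 + 20160 - 6720 + 1680 - 336 + 56 - 8 + 1
= 14833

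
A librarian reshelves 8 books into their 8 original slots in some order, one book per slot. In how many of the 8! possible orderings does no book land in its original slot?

14833

The subfactorial !8 = [8!/e] (nearest integer).
8! = 40320, and 40320/e ≈ 14832.90, so !8 = 14833.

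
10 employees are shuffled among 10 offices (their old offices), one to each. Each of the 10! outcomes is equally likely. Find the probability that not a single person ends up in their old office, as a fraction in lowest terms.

16481/44800

Favorable outcomes: !10 = 1334961.
Total outcomes: 10! = 3628800.
Probability = 1334961/3628800 = 16481/44800.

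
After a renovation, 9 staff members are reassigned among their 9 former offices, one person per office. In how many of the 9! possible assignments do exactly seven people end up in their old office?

36

Choose which 7 of the 9 are fixed: C(9,7) = 36.
The remaining 2 must be deranged: !2 = 1.
Total: 36 × 1 = 36.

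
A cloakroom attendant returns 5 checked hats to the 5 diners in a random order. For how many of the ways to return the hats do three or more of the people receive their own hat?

11

# with exactly i fixed is C(5,i)·!(5-i); sum over i=3..5:
  i=3: C(5,3)·!2 = 10·1 = 10
  i=4: C(5,4)·!1 = 5·0 = 0
  i=5: C(5,5)·!0 = 1·1 = 1
Total = 11.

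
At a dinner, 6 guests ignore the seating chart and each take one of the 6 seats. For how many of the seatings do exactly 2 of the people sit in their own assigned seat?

Choose which 2 of the 6 are fixed: C(6,2) = 15.
The other 4 form a derangement: !4 = 9.
Total: 15 × 9 = 135.

135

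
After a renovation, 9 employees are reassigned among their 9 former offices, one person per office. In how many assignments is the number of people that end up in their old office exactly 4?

Choose which 4 of the 9 are fixed: C(9,4) = 126.
The other 5 form a derangement: !5 = 44.
Total: 126 × 44 = 5544.

5544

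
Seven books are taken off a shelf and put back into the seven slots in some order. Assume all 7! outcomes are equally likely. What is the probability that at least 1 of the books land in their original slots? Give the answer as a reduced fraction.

177/280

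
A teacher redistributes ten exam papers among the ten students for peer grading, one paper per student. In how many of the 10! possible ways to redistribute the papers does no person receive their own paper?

1334961

Use !n = n·!(n-1) + (-1)^n.
!10 = 10·133496 + 1 = 1334961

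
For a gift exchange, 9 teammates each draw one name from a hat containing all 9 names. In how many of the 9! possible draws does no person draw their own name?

133496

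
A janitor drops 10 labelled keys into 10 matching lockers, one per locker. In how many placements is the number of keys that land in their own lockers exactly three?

222480

Pick the 3 fixed positions: C(10,3) = 120 ways.
The other 7 form a derangement: !7 = 1854.
Total: 120 × 1854 = 222480.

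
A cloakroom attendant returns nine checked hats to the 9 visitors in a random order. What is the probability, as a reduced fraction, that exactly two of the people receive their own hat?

103/560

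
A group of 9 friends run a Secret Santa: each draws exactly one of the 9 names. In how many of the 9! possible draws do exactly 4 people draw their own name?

Pick the 4 fixed positions: C(9,4) = 126 ways.
The remaining 5 must be deranged: !5 = 44.
Total: 126 × 44 = 5544.

5544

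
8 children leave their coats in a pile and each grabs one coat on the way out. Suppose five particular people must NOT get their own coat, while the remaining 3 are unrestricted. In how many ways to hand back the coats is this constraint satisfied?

21234

Let A_j be the event that the j-th constrained one is fixed. By inclusion-exclusion over the 5 events:
Σ_{j=0}^{5} (-1)^j C(5,j)(8-j)!
= C(5,0)·8! - C(5,1)·7! + C(5,2)·6! - C(5,3)·5! + C(5,4)·4! - C(5,5)·3!
= 40320 - 25200 + 7200 - 1200 + 120 - 6
= 21234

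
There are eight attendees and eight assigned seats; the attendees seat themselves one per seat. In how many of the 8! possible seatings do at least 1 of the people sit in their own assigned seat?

25487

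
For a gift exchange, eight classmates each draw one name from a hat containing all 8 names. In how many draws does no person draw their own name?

Use !n = (n-1)(!(n-1) + !(n-2)).
!8 = 7·(1854 + 265) = 7·2119 = 14833

14833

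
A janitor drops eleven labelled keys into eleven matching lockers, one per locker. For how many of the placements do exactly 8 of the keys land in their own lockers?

Choose which 8 of the 11 are fixed: C(11,8) = 165.
The remaining 3 must be deranged: !3 = 2.
Total: 165 × 2 = 330.

330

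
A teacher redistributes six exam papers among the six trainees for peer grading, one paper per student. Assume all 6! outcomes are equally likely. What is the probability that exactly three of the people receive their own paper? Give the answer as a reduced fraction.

Favorable outcomes: C(6,3)·!3 = 20·2 = 40.
Total outcomes: 6! = 720.
Probability = 40/720 = 1/18.

1/18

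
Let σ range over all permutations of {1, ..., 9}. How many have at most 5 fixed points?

362675

Sum C(9,i)·!(9-i) for i = 0..5:
  i=0: C(9,0)·!9 = 1·133496 = 133496
  i=1: C(9,1)·!8 = 9·14833 = 133497
  i=2: C(9,2)·!7 = 36·1854 = 66744
  i=3: C(9,3)·!6 = 84·265 = 22260
  i=4: C(9,4)·!5 = 126·44 = 5544
  i=5: C(9,5)·!4 = 126·9 = 1134
Total = 362675.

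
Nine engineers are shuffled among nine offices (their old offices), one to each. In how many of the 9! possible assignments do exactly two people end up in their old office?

66744

Pick the 2 fixed positions: C(9,2) = 36 ways.
The remaining 7 must be deranged: !7 = 1854.
Total: 36 × 1854 = 66744.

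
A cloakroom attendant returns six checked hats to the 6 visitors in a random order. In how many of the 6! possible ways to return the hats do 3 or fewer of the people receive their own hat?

704

# with exactly i fixed is C(6,i)·!(6-i); sum over i=0..3:
  i=0: C(6,0)·!6 = 1·265 = 265
  i=1: C(6,1)·!5 = 6·44 = 264
  i=2: C(6,2)·!4 = 15·9 = 135
  i=3: C(6,3)·!3 = 20·2 = 40
Total = 704.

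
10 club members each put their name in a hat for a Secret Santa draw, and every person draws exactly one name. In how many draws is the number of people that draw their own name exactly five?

Choose which 5 of the 10 are fixed: C(10,5) = 252.
The remaining 5 must be deranged: !5 = 44.
Total: 252 × 44 = 11088.

11088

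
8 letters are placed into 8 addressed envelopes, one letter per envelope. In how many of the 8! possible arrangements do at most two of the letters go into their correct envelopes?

37085

Sum C(8,i)·!(8-i) for i = 0..2:
  i=0: C(8,0)·!8 = 1·14833 = 14833
  i=1: C(8,1)·!7 = 8·1854 = 14832
  i=2: C(8,2)·!6 = 28·265 = 7420
Total = 37085.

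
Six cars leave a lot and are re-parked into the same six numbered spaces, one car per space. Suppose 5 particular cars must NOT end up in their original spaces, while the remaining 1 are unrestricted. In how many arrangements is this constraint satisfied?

309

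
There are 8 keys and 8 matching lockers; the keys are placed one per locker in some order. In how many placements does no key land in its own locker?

14833

!8 is the nearest integer to 8!/e.
8! = 40320, and 40320/e ≈ 14832.90, so !8 = 14833.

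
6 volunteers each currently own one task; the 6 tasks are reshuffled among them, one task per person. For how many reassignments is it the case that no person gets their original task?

Recurrence: !6 = 6·!5 + (-1)^6.
!6 = 6·44 + 1 = 265

265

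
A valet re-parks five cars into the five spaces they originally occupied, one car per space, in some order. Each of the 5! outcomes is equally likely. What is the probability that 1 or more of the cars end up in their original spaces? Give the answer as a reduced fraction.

19/30

Favorable outcomes: Σ_{i≥1} C(5,i)·!(5-i) = 5·9 + 10·2 + 10·1 + 5·0 + 1·1 = 76.
Total outcomes: 5! = 120.
Probability = 76/120 = 19/30.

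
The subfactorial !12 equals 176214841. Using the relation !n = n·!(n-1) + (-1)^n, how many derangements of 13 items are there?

!13 = 13·176214841 - 1 = 2290792932.

2290792932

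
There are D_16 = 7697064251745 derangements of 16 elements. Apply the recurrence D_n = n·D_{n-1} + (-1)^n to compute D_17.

130850092279664

D_17 = 17·7697064251745 - 1 = 130850092279664.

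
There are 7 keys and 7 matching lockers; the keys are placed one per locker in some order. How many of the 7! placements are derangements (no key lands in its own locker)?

The subfactorial !7 = [7!/e] (nearest integer).
7! = 5040, and 5040/e ≈ 1854.11, so !7 = 1854.

1854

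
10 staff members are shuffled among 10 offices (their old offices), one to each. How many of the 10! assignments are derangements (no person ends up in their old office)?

Recurrence: !10 = 10·!9 + (-1)^10.
!10 = 10·133496 + 1 = 1334961

1334961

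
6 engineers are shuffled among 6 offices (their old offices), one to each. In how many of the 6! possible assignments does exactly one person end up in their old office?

264

Pick the single fixed position: C(6,1) = 6 ways.
The remaining 5 must be deranged: !5 = 44.
Total: 6 × 44 = 264.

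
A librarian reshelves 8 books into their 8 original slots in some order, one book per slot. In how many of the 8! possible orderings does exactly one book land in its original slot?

14832

Pick the single fixed position: C(8,1) = 8 ways.
The other 7 form a derangement: !7 = 1854.
Total: 8 × 1854 = 14832.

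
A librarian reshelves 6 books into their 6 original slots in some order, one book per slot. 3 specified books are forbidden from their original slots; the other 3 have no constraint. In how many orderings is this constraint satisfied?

426

Let A_j be the event that the j-th constrained one is fixed. By inclusion-exclusion over the 3 events:
Σ_{j=0}^{3} (-1)^j C(3,j)(6-j)!
= C(3,0)·6! - C(3,1)·5! + C(3,2)·4! - C(3,3)·3!
= 720 - 360 + 72 - 6
= 426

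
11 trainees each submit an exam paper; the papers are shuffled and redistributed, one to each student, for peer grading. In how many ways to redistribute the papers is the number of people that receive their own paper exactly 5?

Pick the 5 fixed positions: C(11,5) = 462 ways.
The remaining 6 must be deranged: !6 = 265.
Total: 462 × 265 = 122430.

122430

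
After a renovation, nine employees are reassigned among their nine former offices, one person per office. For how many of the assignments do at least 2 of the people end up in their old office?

Sum C(9,i)·!(9-i) for i = 2..9:
  i=2: C(9,2)·!7 = 36·1854 = 66744
  i=3: C(9,3)·!6 = 84·265 = 22260
  i=4: C(9,4)·!5 = 126·44 = 5544
  i=5: C(9,5)·!4 = 126·9 = 1134
  i=6: C(9,6)·!3 = 84·2 = 168
  i=7: C(9,7)·!2 = 36·1 = 36
  i=8: C(9,8)·!1 = 9·0 = 0
  i=9: C(9,9)·!0 = 1·1 = 1
Total = 95887.

95887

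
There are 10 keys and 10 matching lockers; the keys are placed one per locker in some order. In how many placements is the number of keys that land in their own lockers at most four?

3615536

Sum C(10,i)·!(10-i) for i = 0..4:
  i=0: C(10,0)·!10 = 1·1334961 = 1334961
  i=1: C(10,1)·!9 = 10·133496 = 1334960
  i=2: C(10,2)·!8 = 45·14833 = 667485
  i=3: C(10,3)·!7 = 120·1854 = 222480
  i=4: C(10,4)·!6 = 210·265 = 55650
Total = 3615536.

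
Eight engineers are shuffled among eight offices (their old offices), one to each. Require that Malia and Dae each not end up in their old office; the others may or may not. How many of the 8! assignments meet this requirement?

30960

Inclusion-exclusion on the 2 forbidden self-matches:
Σ_{j=0}^{2} (-1)^j C(2,j)(8-j)!
= C(2,0)·8! - C(2,1)·7! + C(2,2)·6!
= 40320 - 10080 + 720
= 30960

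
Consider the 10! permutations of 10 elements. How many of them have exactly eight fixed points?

45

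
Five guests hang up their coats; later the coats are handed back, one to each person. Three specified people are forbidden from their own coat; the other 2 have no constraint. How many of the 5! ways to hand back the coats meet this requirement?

Inclusion-exclusion on the 3 forbidden self-matches:
Σ_{j=0}^{3} (-1)^j C(3,j)(5-j)!
= C(3,0)·5! - C(3,1)·4! + C(3,2)·3! - C(3,3)·2!
= 120 - 72 + 18 - 2
= 64

64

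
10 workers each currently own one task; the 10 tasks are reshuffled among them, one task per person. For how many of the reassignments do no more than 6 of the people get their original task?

Sum C(10,i)·!(10-i) for i = 0..6:
  i=0: C(10,0)·!10 = 1·1334961 = 1334961
  i=1: C(10,1)·!9 = 10·133496 = 1334960
  i=2: C(10,2)·!8 = 45·14833 = 667485
  i=3: C(10,3)·!7 = 120·1854 = 222480
  i=4: C(10,4)·!6 = 210·265 = 55650
  i=5: C(10,5)·!5 = 252·44 = 11088
  i=6: C(10,6)·!4 = 210·9 = 1890
Total = 3628514.

3628514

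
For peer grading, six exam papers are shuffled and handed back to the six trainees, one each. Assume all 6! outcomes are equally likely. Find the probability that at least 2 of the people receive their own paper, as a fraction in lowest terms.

Favorable outcomes: Σ_{i≥2} C(6,i)·!(6-i) = 15·9 + 20·2 + 15·1 + 6·0 + 1·1 = 191.
Total outcomes: 6! = 720.
Probability = 191/720 = 191/720.

191/720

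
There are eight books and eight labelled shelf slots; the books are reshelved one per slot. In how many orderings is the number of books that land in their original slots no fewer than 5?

141

# with exactly i fixed is C(8,i)·!(8-i); sum over i=5..8:
  i=5: C(8,5)·!3 = 56·2 = 112
  i=6: C(8,6)·!2 = 28·1 = 28
  i=7: C(8,7)·!1 = 8·0 = 0
  i=8: C(8,8)·!0 = 1·1 = 1
Total = 141.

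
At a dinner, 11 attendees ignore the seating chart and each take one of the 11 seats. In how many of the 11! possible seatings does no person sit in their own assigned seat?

14684570

The number of derangements of 11 is !11 = Σ_{k=0}^{11} (-1)^k·11!/k!
= 11! - 11!/1! + 11!/2! - 11!/3! + 11!/4! - 11!/5! + 11!/6! - 11!/7! + 11!/8! - 11!/9! + 11!/10! - 11!/11!
= 39916800 - 39916800 + 19958400 - 6652800 + 1663200 - 332640 + 55440 - 7920 + 990 - 110 + 11 - 1
= 14684570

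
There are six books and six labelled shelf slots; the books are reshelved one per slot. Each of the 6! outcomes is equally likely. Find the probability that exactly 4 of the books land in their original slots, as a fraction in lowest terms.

1/48

Favorable outcomes: C(6,4)·!2 = 15·1 = 15.
Total outcomes: 6! = 720.
Probability = 15/720 = 1/48.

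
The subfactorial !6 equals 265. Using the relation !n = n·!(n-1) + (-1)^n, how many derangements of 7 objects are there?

1854

!7 = 7·265 - 1 = 1854.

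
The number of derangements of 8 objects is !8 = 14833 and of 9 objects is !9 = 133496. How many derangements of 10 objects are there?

!10 = (10-1)·(!9 + !8) = 9·(133496 + 14833) = 9·148329 = 1334961.

1334961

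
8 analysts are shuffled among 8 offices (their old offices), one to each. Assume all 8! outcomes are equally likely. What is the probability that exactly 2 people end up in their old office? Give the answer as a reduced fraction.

Favorable outcomes: C(8,2)·!6 = 28·265 = 7420.
Total outcomes: 8! = 40320.
Probability = 7420/40320 = 53/288.

53/288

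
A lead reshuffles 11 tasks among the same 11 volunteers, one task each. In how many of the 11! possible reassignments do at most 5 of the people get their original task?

39893116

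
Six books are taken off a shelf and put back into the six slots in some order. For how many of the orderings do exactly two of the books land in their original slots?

Pick the 2 fixed positions: C(6,2) = 15 ways.
The other 4 form a derangement: !4 = 9.
Total: 15 × 9 = 135.

135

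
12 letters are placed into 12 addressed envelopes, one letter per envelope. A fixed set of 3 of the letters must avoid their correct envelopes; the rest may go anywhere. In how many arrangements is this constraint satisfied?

Let A_j be the event that the j-th constrained one is fixed. By inclusion-exclusion over the 3 events:
Σ_{j=0}^{3} (-1)^j C(3,j)(12-j)!
= C(3,0)·12! - C(3,1)·11! + C(3,2)·10! - C(3,3)·9!
= 479001600 - 119750400 + 10886400 - 362880
= 369774720

369774720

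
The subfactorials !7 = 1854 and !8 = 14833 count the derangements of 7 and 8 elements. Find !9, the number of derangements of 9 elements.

!9 = (9-1)·(!8 + !7) = 8·(14833 + 1854) = 8·16687 = 133496.

133496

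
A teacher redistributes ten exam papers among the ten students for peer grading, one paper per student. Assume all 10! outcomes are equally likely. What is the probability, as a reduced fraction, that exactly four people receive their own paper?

Favorable outcomes: C(10,4)·!6 = 210·265 = 55650.
Total outcomes: 10! = 3628800.
Probability = 55650/3628800 = 53/3456.

53/3456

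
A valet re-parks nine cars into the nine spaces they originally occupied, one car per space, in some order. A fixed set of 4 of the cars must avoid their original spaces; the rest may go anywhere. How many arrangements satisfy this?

Let A_j be the event that the j-th constrained one is fixed. By inclusion-exclusion over the 4 events:
Σ_{j=0}^{4} (-1)^j C(4,j)(9-j)!
= C(4,0)·9! - C(4,1)·8! + C(4,2)·7! - C(4,3)·6! + C(4,4)·5!
= 362880 - 161280 + 30240 - 2880 + 120
= 229080

229080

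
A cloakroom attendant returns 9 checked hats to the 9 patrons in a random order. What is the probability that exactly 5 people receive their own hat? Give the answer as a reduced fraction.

Favorable outcomes: C(9,5)·!4 = 126·9 = 1134.
Total outcomes: 9! = 362880.
Probability = 1134/362880 = 1/320.

1/320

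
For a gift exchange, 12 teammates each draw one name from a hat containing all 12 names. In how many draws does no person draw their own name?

176214841

Recurrence: !12 = 12·!11 + (-1)^12.
!12 = 12·14684570 + 1 = 176214841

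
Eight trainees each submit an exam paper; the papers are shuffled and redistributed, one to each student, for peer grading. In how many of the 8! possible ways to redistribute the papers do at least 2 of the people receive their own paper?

10655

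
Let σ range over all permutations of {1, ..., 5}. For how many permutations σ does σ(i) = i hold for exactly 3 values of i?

10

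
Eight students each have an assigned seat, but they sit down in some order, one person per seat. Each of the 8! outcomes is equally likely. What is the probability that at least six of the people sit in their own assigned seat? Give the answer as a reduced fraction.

29/40320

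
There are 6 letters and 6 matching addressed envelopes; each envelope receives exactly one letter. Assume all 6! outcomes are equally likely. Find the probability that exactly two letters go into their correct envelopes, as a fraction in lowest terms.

Favorable outcomes: C(6,2)·!4 = 15·9 = 135.
Total outcomes: 6! = 720.
Probability = 135/720 = 3/16.

3/16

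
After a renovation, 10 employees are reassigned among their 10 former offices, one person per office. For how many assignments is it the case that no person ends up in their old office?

1334961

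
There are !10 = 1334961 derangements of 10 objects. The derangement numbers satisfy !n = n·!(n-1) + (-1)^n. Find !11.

14684570

!11 = 11·1334961 - 1 = 14684570.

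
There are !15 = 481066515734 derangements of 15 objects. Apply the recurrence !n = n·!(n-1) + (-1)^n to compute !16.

!16 = 16·481066515734 + 1 = 7697064251745.

7697064251745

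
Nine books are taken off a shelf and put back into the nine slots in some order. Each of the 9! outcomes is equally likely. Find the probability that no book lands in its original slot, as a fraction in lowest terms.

Favorable outcomes: !9 = 133496.
Total outcomes: 9! = 362880.
Probability = 133496/362880 = 16687/45360.

16687/45360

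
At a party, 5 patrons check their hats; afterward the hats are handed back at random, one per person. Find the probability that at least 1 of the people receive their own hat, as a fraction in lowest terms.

19/30

Favorable outcomes: Σ_{i≥1} C(5,i)·!(5-i) = 5·9 + 10·2 + 10·1 + 5·0 + 1·1 = 76.
Total outcomes: 5! = 120.
Probability = 76/120 = 19/30.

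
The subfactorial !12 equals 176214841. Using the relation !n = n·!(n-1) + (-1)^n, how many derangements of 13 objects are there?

2290792932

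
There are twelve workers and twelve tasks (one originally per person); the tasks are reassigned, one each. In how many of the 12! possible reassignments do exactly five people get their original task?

Pick the 5 fixed positions: C(12,5) = 792 ways.
The remaining 7 must be deranged: !7 = 1854.
Total: 792 × 1854 = 1468368.

1468368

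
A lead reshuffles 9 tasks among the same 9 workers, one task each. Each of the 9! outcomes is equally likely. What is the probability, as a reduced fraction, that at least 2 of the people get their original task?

95887/362880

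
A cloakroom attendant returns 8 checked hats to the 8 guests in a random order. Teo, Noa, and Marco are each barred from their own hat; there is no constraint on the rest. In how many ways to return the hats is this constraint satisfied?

Let A_j be the event that the j-th constrained one is fixed. By inclusion-exclusion over the 3 events:
Σ_{j=0}^{3} (-1)^j C(3,j)(8-j)!
= C(3,0)·8! - C(3,1)·7! + C(3,2)·6! - C(3,3)·5!
= 40320 - 15120 + 2160 - 120
= 27240

27240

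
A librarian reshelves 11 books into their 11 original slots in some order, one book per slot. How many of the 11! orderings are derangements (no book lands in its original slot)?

Recurrence: !11 = 10·(!10 + !9).
!11 = 10·(1334961 + 133496) = 10·1468457 = 14684570

14684570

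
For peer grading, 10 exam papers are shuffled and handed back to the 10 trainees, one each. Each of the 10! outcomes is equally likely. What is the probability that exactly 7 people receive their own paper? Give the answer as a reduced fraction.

Favorable outcomes: C(10,7)·!3 = 120·2 = 240.
Total outcomes: 10! = 3628800.
Probability = 240/3628800 = 1/15120.

1/15120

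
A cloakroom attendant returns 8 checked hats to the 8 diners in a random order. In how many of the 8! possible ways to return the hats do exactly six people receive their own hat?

Choose which 6 of the 8 are fixed: C(8,6) = 28.
The remaining 2 must be deranged: !2 = 1.
Total: 28 × 1 = 28.

28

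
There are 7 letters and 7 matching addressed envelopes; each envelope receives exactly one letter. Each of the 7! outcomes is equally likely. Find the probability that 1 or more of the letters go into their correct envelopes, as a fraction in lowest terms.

177/280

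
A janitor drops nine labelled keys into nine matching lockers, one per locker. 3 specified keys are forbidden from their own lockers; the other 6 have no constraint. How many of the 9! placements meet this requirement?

256320

Inclusion-exclusion on the 3 forbidden self-matches:
Σ_{j=0}^{3} (-1)^j C(3,j)(9-j)!
= C(3,0)·9! - C(3,1)·8! + C(3,2)·7! - C(3,3)·6!
= 362880 - 120960 + 15120 - 720
= 256320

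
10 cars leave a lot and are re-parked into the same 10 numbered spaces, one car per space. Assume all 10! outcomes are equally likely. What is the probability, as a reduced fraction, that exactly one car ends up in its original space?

16687/45360

Favorable outcomes: C(10,1)·!9 = 10·133496 = 1334960.
Total outcomes: 10! = 3628800.
Probability = 1334960/3628800 = 16687/45360.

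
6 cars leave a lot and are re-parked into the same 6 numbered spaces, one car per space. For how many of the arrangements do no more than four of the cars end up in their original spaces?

# with exactly i fixed is C(6,i)·!(6-i); sum over i=0..4:
  i=0: C(6,0)·!6 = 1·265 = 265
  i=1: C(6,1)·!5 = 6·44 = 264
  i=2: C(6,2)·!4 = 15·9 = 135
  i=3: C(6,3)·!3 = 20·2 = 40
  i=4: C(6,4)·!2 = 15·1 = 15
Total = 719.

719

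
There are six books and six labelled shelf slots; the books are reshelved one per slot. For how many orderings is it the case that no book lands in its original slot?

265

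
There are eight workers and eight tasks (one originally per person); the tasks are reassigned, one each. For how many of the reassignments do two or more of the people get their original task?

Sum C(8,i)·!(8-i) for i = 2..8:
  i=2: C(8,2)·!6 = 28·265 = 7420
  i=3: C(8,3)·!5 = 56·44 = 2464
  i=4: C(8,4)·!4 = 70·9 = 630
  i=5: C(8,5)·!3 = 56·2 = 112
  i=6: C(8,6)·!2 = 28·1 = 28
  i=7: C(8,7)·!1 = 8·0 = 0
  i=8: C(8,8)·!0 = 1·1 = 1
Total = 10655.

10655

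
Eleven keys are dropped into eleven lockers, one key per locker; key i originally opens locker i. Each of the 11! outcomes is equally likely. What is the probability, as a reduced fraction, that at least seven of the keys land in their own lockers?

Favorable outcomes: Σ_{i≥7} C(11,i)·!(11-i) = 330·9 + 165·2 + 55·1 + 11·0 + 1·1 = 3356.
Total outcomes: 11! = 39916800.
Probability = 3356/39916800 = 839/9979200.

839/9979200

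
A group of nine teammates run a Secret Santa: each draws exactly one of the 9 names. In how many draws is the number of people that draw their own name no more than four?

# with exactly i fixed is C(9,i)·!(9-i); sum over i=0..4:
  i=0: C(9,0)·!9 = 1·133496 = 133496
  i=1: C(9,1)·!8 = 9·14833 = 133497
  i=2: C(9,2)·!7 = 36·1854 = 66744
  i=3: C(9,3)·!6 = 84·265 = 22260
  i=4: C(9,4)·!5 = 126·44 = 5544
Total = 361541.

361541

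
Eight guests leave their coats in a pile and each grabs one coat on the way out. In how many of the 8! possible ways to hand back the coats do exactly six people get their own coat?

28

Choose which 6 of the 8 are fixed: C(8,6) = 28.
The other 2 form a derangement: !2 = 1.
Total: 28 × 1 = 28.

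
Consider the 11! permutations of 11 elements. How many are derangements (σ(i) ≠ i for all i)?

14684570

By inclusion-exclusion, !11 = Σ (-1)^k · 11!/k! for k=0..11
= 11! - 11!/1! + 11!/2! - 11!/3! + 11!/4! - 11!/5! + 11!/6! - 11!/7! + 11!/8! - 11!/9! + 11!/10! - 11!/11!
= 39916800 - 39916800 + 19958400 - 6652800 + 1663200 - 332640 + 55440 - 7920 + 990 - 110 + 11 - 1
= 14684570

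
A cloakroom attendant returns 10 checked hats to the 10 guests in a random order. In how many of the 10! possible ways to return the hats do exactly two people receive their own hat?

667485

Pick the 2 fixed positions: C(10,2) = 45 ways.
The other 8 form a derangement: !8 = 14833.
Total: 45 × 14833 = 667485.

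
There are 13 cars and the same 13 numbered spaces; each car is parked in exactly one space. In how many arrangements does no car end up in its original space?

The subfactorial !13 = [13!/e] (nearest integer).
13! = 6227020800, and 6227020800/e ≈ 2290792932.07, so !13 = 2290792932.

2290792932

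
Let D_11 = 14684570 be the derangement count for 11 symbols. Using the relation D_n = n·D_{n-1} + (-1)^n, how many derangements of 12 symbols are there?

176214841

D_12 = 12·14684570 + 1 = 176214841.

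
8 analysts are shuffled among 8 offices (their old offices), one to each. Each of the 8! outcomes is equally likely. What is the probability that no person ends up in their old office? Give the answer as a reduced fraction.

Favorable outcomes: !8 = 14833.
Total outcomes: 8! = 40320.
Probability = 14833/40320 = 2119/5760.

2119/5760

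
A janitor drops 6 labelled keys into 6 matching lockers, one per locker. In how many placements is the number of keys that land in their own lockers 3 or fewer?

Sum C(6,i)·!(6-i) for i = 0..3:
  i=0: C(6,0)·!6 = 1·265 = 265
  i=1: C(6,1)·!5 = 6·44 = 264
  i=2: C(6,2)·!4 = 15·9 = 135
  i=3: C(6,3)·!3 = 20·2 = 40
Total = 704.

704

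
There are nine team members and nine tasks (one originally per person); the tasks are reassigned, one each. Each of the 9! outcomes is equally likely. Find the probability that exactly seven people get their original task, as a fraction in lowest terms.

Favorable outcomes: C(9,7)·!2 = 36·1 = 36.
Total outcomes: 9! = 362880.
Probability = 36/362880 = 1/10080.

1/10080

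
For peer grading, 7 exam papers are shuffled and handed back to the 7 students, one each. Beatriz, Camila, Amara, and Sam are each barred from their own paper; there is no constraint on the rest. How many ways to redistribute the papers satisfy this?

2790

Let A_j be the event that the j-th constrained one is fixed. By inclusion-exclusion over the 4 events:
Σ_{j=0}^{4} (-1)^j C(4,j)(7-j)!
= C(4,0)·7! - C(4,1)·6! + C(4,2)·5! - C(4,3)·4! + C(4,4)·3!
= 5040 - 2880 + 720 - 96 + 6
= 2790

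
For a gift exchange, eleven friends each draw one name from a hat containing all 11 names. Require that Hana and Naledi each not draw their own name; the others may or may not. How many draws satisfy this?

33022080

Inclusion-exclusion on the 2 forbidden self-matches:
Σ_{j=0}^{2} (-1)^j C(2,j)(11-j)!
= C(2,0)·11! - C(2,1)·10! + C(2,2)·9!
= 39916800 - 7257600 + 362880
= 33022080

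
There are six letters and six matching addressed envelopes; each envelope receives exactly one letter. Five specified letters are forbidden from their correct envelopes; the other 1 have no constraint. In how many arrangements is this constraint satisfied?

309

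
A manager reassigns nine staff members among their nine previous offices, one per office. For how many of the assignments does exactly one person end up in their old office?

Pick the single fixed position: C(9,1) = 9 ways.
The remaining 8 must be deranged: !8 = 14833.
Total: 9 × 14833 = 133497.

133497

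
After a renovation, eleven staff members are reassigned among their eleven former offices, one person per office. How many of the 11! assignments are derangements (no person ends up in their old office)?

!11 is the nearest integer to 11!/e.
11! = 39916800, and 39916800/e ≈ 14684570.08, so !11 = 14684570.

14684570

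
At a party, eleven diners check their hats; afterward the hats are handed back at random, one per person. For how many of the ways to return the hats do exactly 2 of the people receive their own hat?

7342280

Choose which 2 of the 11 are fixed: C(11,2) = 55.
The other 9 form a derangement: !9 = 133496.
Total: 55 × 133496 = 7342280.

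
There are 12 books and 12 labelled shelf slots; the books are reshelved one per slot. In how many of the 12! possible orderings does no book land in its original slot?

!12 = 12! · Σ_{k=0}^{12} (-1)^k/k!
= 12! - 12!/1! + 12!/2! - 12!/3! + 12!/4! - 12!/5! + 12!/6! - 12!/7! + 12!/8! - 12!/9! + 12!/10! - 12!/11! + 12!/12!
= 479001600 - 479001600 + 239500800 - 79833600 + 19958400 - 3991680 + 665280 - 95040 + 11880 - 1320 + 132 - 12 + 1
= 176214841

176214841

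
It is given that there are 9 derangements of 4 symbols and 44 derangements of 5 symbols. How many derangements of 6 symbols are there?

265

!6 = (6-1)·(!5 + !4) = 5·(44 + 9) = 5·53 = 265.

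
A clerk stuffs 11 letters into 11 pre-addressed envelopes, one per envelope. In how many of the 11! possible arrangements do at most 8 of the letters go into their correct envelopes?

# with exactly i fixed is C(11,i)·!(11-i); sum over i=0..8:
  i=0: C(11,0)·!11 = 1·14684570 = 14684570
  i=1: C(11,1)·!10 = 11·1334961 = 14684571
  i=2: C(11,2)·!9 = 55·133496 = 7342280
  i=3: C(11,3)·!8 = 165·14833 = 2447445
  i=4: C(11,4)·!7 = 330·1854 = 611820
  i=5: C(11,5)·!6 = 462·265 = 122430
  i=6: C(11,6)·!5 = 462·44 = 20328
  i=7: C(11,7)·!4 = 330·9 = 2970
  i=8: C(11,8)·!3 = 165·2 = 330
Total = 39916744.

39916744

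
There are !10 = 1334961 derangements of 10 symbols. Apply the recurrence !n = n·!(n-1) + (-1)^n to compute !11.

14684570

!11 = 11·1334961 - 1 = 14684570.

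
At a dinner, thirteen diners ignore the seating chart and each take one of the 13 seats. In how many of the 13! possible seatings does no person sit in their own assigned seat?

By inclusion-exclusion, !13 = Σ (-1)^k · 13!/k! for k=0..13
= 13! - 13!/1! + 13!/2! - 13!/3! + 13!/4! - 13!/5! + 13!/6! - 13!/7! + 13!/8! - 13!/9! + 13!/10! - 13!/11! + 13!/12! - 13!/13!
= 6227020800 - 6227020800 + 3113510400 - 1037836800 + 259459200 - 51891840 + 8648640 - 1235520 + 154440 - 17160 + 1716 - 156 + 13 - 1
= 2290792932

2290792932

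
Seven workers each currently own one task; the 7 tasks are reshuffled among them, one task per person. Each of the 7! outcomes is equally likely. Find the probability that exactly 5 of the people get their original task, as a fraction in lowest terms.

1/240

Favorable outcomes: C(7,5)·!2 = 21·1 = 21.
Total outcomes: 7! = 5040.
Probability = 21/5040 = 1/240.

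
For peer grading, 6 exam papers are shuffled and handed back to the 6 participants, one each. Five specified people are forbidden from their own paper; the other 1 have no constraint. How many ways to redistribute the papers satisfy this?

Inclusion-exclusion on the 5 forbidden self-matches:
Σ_{j=0}^{5} (-1)^j C(5,j)(6-j)!
= C(5,0)·6! - C(5,1)·5! + C(5,2)·4! - C(5,3)·3! + C(5,4)·2! - C(5,5)·1!
= 720 - 600 + 240 - 60 + 10 - 1
= 309

309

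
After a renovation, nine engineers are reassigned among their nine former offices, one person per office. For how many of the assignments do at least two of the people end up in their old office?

95887

Sum C(9,i)·!(9-i) for i = 2..9:
  i=2: C(9,2)·!7 = 36·1854 = 66744
  i=3: C(9,3)·!6 = 84·265 = 22260
  i=4: C(9,4)·!5 = 126·44 = 5544
  i=5: C(9,5)·!4 = 126·9 = 1134
  i=6: C(9,6)·!3 = 84·2 = 168
  i=7: C(9,7)·!2 = 36·1 = 36
  i=8: C(9,8)·!1 = 9·0 = 0
  i=9: C(9,9)·!0 = 1·1 = 1
Total = 95887.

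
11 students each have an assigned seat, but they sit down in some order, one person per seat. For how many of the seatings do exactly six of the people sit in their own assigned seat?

20328

Choose which 6 of the 11 are fixed: C(11,6) = 462.
The other 5 form a derangement: !5 = 44.
Total: 462 × 44 = 20328.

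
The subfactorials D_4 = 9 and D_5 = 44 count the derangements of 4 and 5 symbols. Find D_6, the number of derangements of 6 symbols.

D_6 = (6-1)·(D_5 + D_4) = 5·(44 + 9) = 5·53 = 265.

265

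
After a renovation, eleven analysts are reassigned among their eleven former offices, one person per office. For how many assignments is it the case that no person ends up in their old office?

14684570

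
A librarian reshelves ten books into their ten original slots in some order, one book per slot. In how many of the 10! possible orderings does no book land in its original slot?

By inclusion-exclusion, !10 = Σ (-1)^k · 10!/k! for k=0..10
= 10! - 10!/1! + 10!/2! - 10!/3! + 10!/4! - 10!/5! + 10!/6! - 10!/7! + 10!/8! - 10!/9! + 10!/10!
= 3628800 - 3628800 + 1814400 - 604800 + 151200 - 30240 + 5040 - 720 + 90 - 10 + 1
= 1334961

1334961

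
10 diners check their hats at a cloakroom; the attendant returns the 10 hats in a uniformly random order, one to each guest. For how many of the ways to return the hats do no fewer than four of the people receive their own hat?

68914

Sum C(10,i)·!(10-i) for i = 4..10:
  i=4: C(10,4)·!6 = 210·265 = 55650
  i=5: C(10,5)·!5 = 252·44 = 11088
  i=6: C(10,6)·!4 = 210·9 = 1890
  i=7: C(10,7)·!3 = 120·2 = 240
  i=8: C(10,8)·!2 = 45·1 = 45
  i=9: C(10,9)·!1 = 10·0 = 0
  i=10: C(10,10)·!0 = 1·1 = 1
Total = 68914.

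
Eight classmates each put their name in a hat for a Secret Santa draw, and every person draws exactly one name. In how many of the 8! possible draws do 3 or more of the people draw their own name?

Sum C(8,i)·!(8-i) for i = 3..8:
  i=3: C(8,3)·!5 = 56·44 = 2464
  i=4: C(8,4)·!4 = 70·9 = 630
  i=5: C(8,5)·!3 = 56·2 = 112
  i=6: C(8,6)·!2 = 28·1 = 28
  i=7: C(8,7)·!1 = 8·0 = 0
  i=8: C(8,8)·!0 = 1·1 = 1
Total = 3235.

3235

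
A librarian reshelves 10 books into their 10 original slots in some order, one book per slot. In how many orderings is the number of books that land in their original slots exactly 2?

667485

Pick the 2 fixed positions: C(10,2) = 45 ways.
The remaining 8 must be deranged: !8 = 14833.
Total: 45 × 14833 = 667485.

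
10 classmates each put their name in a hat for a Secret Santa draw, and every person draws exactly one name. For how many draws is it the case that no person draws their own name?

!10 is the nearest integer to 10!/e.
10! = 3628800, and 3628800/e ≈ 1334960.92, so !10 = 1334961.

1334961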